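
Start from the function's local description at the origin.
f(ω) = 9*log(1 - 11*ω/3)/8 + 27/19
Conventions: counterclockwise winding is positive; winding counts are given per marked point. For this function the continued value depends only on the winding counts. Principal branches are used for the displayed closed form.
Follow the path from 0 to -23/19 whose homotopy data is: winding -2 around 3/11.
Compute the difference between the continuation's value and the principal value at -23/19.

The rational part is single-valued and drops out of the difference; each branch term changes only by its own monodromy.
(9/8)*log(1 - ω/(3/11)): each positive loop around 3/11 adds 2*pi*i to the log, so winding -2 contributes (9/8)*(-2)*2*pi*i = -(9/2)*pi*i.
Summing the contributions at ω = -23/19 gives -(9/2)*pi*i.

Continued minus principal equals -(9/2)*pi*i.


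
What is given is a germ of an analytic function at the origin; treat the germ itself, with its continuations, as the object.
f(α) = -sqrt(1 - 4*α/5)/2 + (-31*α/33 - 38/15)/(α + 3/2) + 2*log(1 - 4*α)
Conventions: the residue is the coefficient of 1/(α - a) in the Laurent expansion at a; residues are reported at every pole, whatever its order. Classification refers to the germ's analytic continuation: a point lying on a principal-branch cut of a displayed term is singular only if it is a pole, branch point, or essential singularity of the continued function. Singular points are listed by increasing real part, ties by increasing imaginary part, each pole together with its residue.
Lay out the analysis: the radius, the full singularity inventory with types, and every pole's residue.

Denominator factor (α + 3/2): pole of order 1 at -3/2, modulus 3/2.
Branch term (-1/2)*sqrt(1 - α/(5/4)): its argument vanishes at α = 5/4, a square-root branch point, modulus 5/4.
Branch term (2)*log(1 - α/(1/4)): its argument vanishes at α = 1/4, a logarithmic branch point, modulus 1/4.
The radius of convergence is the smallest modulus among the singular points: 1/4.
The branch terms are analytic at -3/2 and contribute nothing to the residue; only the rational part matters.
At the order-1 pole -3/2 set g(α) = (α - (-3/2))*(rational part) = -31*α/33 - 38/15.
Simple pole: residue = g(a) at a = -3/2, which is -371/330.
List the singular points by increasing real part (a conjugate pair: the negative imaginary part first).

Radius of convergence at 0: 1/4.
At -3/2: a pole of order 1; residue -371/330.
At 1/4: a logarithmic branch point.
At 5/4: an algebraic (square-root) branch point.


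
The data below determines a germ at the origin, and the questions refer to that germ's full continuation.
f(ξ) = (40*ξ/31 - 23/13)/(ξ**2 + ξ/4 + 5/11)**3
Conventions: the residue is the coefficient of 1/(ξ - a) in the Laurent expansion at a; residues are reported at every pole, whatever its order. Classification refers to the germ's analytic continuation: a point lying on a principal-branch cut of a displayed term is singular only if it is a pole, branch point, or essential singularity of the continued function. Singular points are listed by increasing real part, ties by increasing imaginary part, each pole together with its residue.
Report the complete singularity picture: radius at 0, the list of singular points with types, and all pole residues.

Radius of convergence at 0: (1/11)*sqrt(55).
At (-1/8) - ((1/88)*sqrt(3399))*i: a pole of order 3; residue -((192794624/3963320829)*sqrt(3399))*i.
At (-1/8) + ((1/88)*sqrt(3399))*i: a pole of order 3; residue ((192794624/3963320829)*sqrt(3399))*i.

Denominator factor (ξ**2 + ξ/4 + 5/11)^3: discriminant -309/176, complex-conjugate roots (-1/8) + ((1/88)*sqrt(3399))*i and (-1/8) - ((1/88)*sqrt(3399))*i; poles of order 3, moduli (1/11)*sqrt(55) and (1/11)*sqrt(55).
The radius of convergence is the smallest modulus among the singular points: (1/11)*sqrt(55).
The factor ξ**2 + ξ/4 + 5/11 splits as (ξ - a)(ξ - a') with a = (-1/8) - ((1/88)*sqrt(3399))*i, a' = (-1/8) + ((1/88)*sqrt(3399))*i. At the order-3 pole a set g(ξ) = (ξ - a)^3*f(ξ) = [40*ξ/31 - 23/13] / (ξ - a')^3.
Order-3 pole: residue = g''(a)/2; g''((-1/8) - ((1/88)*sqrt(3399))*i) = -((385589248/3963320829)*sqrt(3399))*i, so the residue is -((192794624/3963320829)*sqrt(3399))*i.
The factor ξ**2 + ξ/4 + 5/11 splits as (ξ - a)(ξ - a') with a = (-1/8) + ((1/88)*sqrt(3399))*i, a' = (-1/8) - ((1/88)*sqrt(3399))*i. At the order-3 pole a set g(ξ) = (ξ - a)^3*f(ξ) = [40*ξ/31 - 23/13] / (ξ - a')^3.
Order-3 pole: residue = g''(a)/2; g''((-1/8) + ((1/88)*sqrt(3399))*i) = ((385589248/3963320829)*sqrt(3399))*i, so the residue is ((192794624/3963320829)*sqrt(3399))*i.
List the singular points by increasing real part (a conjugate pair: the negative imaginary part first).


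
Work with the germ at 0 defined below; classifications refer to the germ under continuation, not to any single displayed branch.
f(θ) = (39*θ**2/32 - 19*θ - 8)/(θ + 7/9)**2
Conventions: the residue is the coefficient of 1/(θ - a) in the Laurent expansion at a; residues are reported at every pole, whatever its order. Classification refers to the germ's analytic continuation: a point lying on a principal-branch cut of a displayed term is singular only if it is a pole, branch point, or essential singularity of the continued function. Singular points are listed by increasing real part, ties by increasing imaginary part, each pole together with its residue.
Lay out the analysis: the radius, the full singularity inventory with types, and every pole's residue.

Denominator factor (θ + 7/9)^2: pole of order 2 at -7/9, modulus 7/9.
The radius of convergence is the smallest modulus among the singular points: 7/9.
At the order-2 pole -7/9 set g(θ) = (θ - (-7/9))^2*f(θ) = 39*θ**2/32 - 19*θ - 8.
Order-2 pole: residue = g'(a); g'(-7/9) = -1003/48, so the residue is -1003/48.

Radius of convergence at 0: 7/9.
At -7/9: a pole of order 2; residue -1003/48.


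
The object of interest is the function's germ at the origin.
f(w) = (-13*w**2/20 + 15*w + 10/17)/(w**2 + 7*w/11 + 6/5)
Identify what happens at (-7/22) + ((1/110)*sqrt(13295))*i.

The denominator factor w**2 + 7*w/11 + 6/5 vanishes at (-7/22) + ((1/110)*sqrt(13295))*i and appears to the power 1; the numerator there equals (-1454753/411400) + ((3391/24200)*sqrt(13295))*i, nonzero, and no other factor vanishes.
Hence a pole whose order is the multiplicity, 1.

The point is a pole of order 1.


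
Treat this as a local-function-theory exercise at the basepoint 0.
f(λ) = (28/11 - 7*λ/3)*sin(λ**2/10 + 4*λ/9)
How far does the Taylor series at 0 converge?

The radius of convergence is infinite.

The factor sin(λ**2/10 + 4*λ/9) is entire and contributes no finite singular point.
The polynomial part has no poles.
No finite singular points: the Taylor series at 0 converges everywhere.


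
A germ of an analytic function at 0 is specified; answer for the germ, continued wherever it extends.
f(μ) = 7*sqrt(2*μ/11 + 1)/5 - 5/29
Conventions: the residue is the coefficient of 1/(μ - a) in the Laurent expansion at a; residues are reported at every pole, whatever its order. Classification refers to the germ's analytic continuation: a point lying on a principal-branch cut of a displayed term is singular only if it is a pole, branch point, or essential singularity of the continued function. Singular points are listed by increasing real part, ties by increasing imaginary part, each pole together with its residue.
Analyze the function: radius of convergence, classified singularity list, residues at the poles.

Branch term (7/5)*sqrt(1 - μ/(-11/2)): its argument vanishes at μ = -11/2, a square-root branch point, modulus 11/2.
The radius of convergence is the smallest modulus among the singular points: 11/2.

Radius of convergence at 0: 11/2.
At -11/2: an algebraic (square-root) branch point.


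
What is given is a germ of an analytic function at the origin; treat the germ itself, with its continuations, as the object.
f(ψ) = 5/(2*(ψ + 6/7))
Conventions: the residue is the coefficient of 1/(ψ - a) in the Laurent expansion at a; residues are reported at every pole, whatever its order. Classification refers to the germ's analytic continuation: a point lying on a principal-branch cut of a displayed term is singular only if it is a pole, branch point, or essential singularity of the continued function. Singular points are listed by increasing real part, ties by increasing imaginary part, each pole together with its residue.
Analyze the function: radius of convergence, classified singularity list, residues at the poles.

Denominator factor (ψ + 6/7): pole of order 1 at -6/7, modulus 6/7.
The radius of convergence is the smallest modulus among the singular points: 6/7.
At the order-1 pole -6/7 set g(ψ) = (ψ - (-6/7))*f(ψ) = 5/2.
Simple pole: residue = g(a) at a = -6/7, which is 5/2.

Radius of convergence at 0: 6/7.
At -6/7: a pole of order 1; residue 5/2.


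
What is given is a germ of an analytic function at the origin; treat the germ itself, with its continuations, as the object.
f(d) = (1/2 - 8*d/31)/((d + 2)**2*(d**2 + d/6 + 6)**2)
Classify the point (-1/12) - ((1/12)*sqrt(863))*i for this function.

The point is a pole of order 2.

The denominator factor d**2 + d/6 + 6 vanishes at (-1/12) - ((1/12)*sqrt(863))*i and appears to the power 2; the numerator there equals (97/186) + ((2/93)*sqrt(863))*i, nonzero, and no other factor vanishes.
Hence a pole whose order is the multiplicity, 2.


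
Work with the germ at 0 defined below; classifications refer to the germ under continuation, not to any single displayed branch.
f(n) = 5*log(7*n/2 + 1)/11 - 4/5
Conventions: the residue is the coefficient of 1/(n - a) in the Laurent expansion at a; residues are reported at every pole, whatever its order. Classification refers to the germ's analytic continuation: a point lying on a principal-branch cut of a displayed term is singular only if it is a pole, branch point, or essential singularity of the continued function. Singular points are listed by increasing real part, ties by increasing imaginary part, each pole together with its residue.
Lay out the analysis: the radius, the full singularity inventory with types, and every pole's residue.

Radius of convergence at 0: 2/7.
At -2/7: a logarithmic branch point.

Branch term (5/11)*log(1 - n/(-2/7)): its argument vanishes at n = -2/7, a logarithmic branch point, modulus 2/7.
The radius of convergence is the smallest modulus among the singular points: 2/7.


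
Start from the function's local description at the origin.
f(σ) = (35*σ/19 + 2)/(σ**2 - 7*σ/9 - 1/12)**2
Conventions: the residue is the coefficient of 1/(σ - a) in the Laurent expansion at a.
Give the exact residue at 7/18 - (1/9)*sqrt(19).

The factor σ**2 - 7*σ/9 - 1/12 splits as (σ - a)(σ - a') with a = 7/18 - (1/9)*sqrt(19), a' = 7/18 + (1/9)*sqrt(19). At the order-2 pole a set g(σ) = (σ - a)^2*f(σ) = [35*σ/19 + 2] / (σ - a')^2.
Order-2 pole: residue = g'(a); g'(7/18 - (1/9)*sqrt(19)) = (75249/54872)*sqrt(19), so the residue is (75249/54872)*sqrt(19).

The residue is (75249/54872)*sqrt(19).


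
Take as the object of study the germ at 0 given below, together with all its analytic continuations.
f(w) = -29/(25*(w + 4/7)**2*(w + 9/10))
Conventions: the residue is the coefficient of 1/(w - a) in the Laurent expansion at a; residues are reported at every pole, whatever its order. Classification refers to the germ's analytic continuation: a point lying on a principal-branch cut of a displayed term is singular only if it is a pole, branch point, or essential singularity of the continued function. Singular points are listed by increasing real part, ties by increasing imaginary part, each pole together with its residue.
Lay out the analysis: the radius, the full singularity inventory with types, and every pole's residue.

Denominator factor (w + 4/7)^2: pole of order 2 at -4/7, modulus 4/7.
Denominator factor (w + 9/10): pole of order 1 at -9/10, modulus 9/10.
The radius of convergence is the smallest modulus among the singular points: 4/7.
At the order-1 pole -9/10 set g(w) = (w - (-9/10))*f(w) = -29/(25*(w + 4/7)**2).
Simple pole: residue = g(a) at a = -9/10, which is -5684/529.
At the order-2 pole -4/7 set g(w) = (w - (-4/7))^2*f(w) = -29/(25*(w + 9/10)).
Order-2 pole: residue = g'(a); g'(-4/7) = 5684/529, so the residue is 5684/529.
List the singular points by increasing real part (a conjugate pair: the negative imaginary part first).

Radius of convergence at 0: 4/7.
At -9/10: a pole of order 1; residue -5684/529.
At -4/7: a pole of order 2; residue 5684/529.


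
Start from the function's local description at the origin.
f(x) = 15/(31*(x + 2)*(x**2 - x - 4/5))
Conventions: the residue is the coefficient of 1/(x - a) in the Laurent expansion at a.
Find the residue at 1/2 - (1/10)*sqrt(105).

The factor x**2 - x - 4/5 splits as (x - a)(x - a') with a = 1/2 - (1/10)*sqrt(105), a' = 1/2 + (1/10)*sqrt(105). At the order-1 pole a set g(x) = (x - a)*f(x) = [15/(31*(x + 2))] / (x - a').
Simple pole: residue = g(a) at a = 1/2 - (1/10)*sqrt(105), which is -75/1612 - (125/11284)*sqrt(105).

The residue is -75/1612 - (125/11284)*sqrt(105).


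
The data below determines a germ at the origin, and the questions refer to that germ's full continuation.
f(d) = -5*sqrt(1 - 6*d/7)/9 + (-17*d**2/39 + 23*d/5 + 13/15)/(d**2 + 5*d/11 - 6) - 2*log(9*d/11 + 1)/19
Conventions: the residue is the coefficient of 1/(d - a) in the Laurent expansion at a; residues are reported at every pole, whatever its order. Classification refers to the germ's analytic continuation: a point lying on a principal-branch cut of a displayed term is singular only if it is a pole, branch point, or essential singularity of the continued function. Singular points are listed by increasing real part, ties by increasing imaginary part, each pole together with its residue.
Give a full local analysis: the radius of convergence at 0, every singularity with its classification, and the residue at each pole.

Denominator factor (d**2 + 5*d/11 - 6): discriminant 2929/121, real irrational roots -5/22 + (1/22)*sqrt(2929) and -5/22 - (1/22)*sqrt(2929); poles of order 1, moduli -5/22 + (1/22)*sqrt(2929) and 5/22 + (1/22)*sqrt(2929).
Branch term (-5/9)*sqrt(1 - d/(7/6)): its argument vanishes at d = 7/6, a square-root branch point, modulus 7/6.
Branch term (-2/19)*log(1 - d/(-11/9)): its argument vanishes at d = -11/9, a logarithmic branch point, modulus 11/9.
The radius of convergence is the smallest modulus among the singular points: 7/6.
The branch terms are analytic at -5/22 - (1/22)*sqrt(2929) and contribute nothing to the residue; only the rational part matters.
The factor d**2 + 5*d/11 - 6 splits as (d - a)(d - a') with a = -5/22 - (1/22)*sqrt(2929), a' = -5/22 + (1/22)*sqrt(2929). At the order-1 pole a set g(d) = (d - a)*(rational part) = [-17*d**2/39 + 23*d/5 + 13/15] / (d - a').
Simple pole: residue = g(a) at a = -5/22 - (1/22)*sqrt(2929), which is 5146/2145 + (66991/6282705)*sqrt(2929).
The branch terms are analytic at -5/22 + (1/22)*sqrt(2929) and contribute nothing to the residue; only the rational part matters.
The factor d**2 + 5*d/11 - 6 splits as (d - a)(d - a') with a = -5/22 + (1/22)*sqrt(2929), a' = -5/22 - (1/22)*sqrt(2929). At the order-1 pole a set g(d) = (d - a)*(rational part) = [-17*d**2/39 + 23*d/5 + 13/15] / (d - a').
Simple pole: residue = g(a) at a = -5/22 + (1/22)*sqrt(2929), which is 5146/2145 - (66991/6282705)*sqrt(2929).
List the singular points by increasing real part (a conjugate pair: the negative imaginary part first).

Radius of convergence at 0: 7/6.
At -5/22 - (1/22)*sqrt(2929): a pole of order 1; residue 5146/2145 + (66991/6282705)*sqrt(2929).
At -11/9: a logarithmic branch point.
At 7/6: an algebraic (square-root) branch point.
At -5/22 + (1/22)*sqrt(2929): a pole of order 1; residue 5146/2145 - (66991/6282705)*sqrt(2929).


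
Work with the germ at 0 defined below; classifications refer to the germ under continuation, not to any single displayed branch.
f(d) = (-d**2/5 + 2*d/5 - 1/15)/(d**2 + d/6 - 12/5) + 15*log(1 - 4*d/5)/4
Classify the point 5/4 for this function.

The point is a logarithmic branch point.

The term (15/4)*log(1 - d/(5/4)) has argument 1 - 5/4/(5/4) = 0 at 5/4: a logarithmic (infinitely-sheeted) branch point; the remaining terms are analytic or single-valued there.


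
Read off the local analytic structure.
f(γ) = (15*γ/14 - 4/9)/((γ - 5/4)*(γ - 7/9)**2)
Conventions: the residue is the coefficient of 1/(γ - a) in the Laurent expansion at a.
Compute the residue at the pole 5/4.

At the order-1 pole 5/4 set g(γ) = (γ - (5/4))*f(γ) = (15*γ/14 - 4/9)/(γ - 7/9)**2.
Simple pole: residue = g(a) at a = 5/4, which is 8118/2023.

The residue is 8118/2023.


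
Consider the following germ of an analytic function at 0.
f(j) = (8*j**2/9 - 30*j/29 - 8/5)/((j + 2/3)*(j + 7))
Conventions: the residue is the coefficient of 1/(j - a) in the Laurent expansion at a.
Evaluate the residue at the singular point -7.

The residue is -64202/8265.

At the order-1 pole -7 set g(j) = (j - (-7))*f(j) = (8*j**2/9 - 30*j/29 - 8/5)/(j + 2/3).
Simple pole: residue = g(a) at a = -7, which is -64202/8265.


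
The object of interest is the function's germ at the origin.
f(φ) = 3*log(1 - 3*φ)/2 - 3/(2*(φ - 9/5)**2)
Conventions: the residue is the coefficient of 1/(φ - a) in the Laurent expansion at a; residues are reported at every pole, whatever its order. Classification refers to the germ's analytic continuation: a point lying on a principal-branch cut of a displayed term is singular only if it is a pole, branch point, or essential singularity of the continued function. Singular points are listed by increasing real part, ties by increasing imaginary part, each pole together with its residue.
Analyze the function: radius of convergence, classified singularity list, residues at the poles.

Denominator factor (φ - 9/5)^2: pole of order 2 at 9/5, modulus 9/5.
Branch term (3/2)*log(1 - φ/(1/3)): its argument vanishes at φ = 1/3, a logarithmic branch point, modulus 1/3.
The radius of convergence is the smallest modulus among the singular points: 1/3.
The branch term is analytic at 9/5 and contributes nothing to the residue; only the rational part matters.
At the order-2 pole 9/5 set g(φ) = (φ - (9/5))^2*(rational part) = -3/2.
Order-2 pole: residue = g'(a); g'(9/5) = 0, so the residue is 0.
List the singular points by increasing real part (a conjugate pair: the negative imaginary part first).

Radius of convergence at 0: 1/3.
At 1/3: a logarithmic branch point.
At 9/5: a pole of order 2; residue 0.


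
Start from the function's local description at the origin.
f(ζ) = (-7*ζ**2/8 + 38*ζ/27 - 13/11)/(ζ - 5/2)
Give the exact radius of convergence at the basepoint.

The radius of convergence is 5/2.

Denominator factor (ζ - 5/2): pole of order 1 at 5/2, modulus 5/2.
The radius of convergence is the smallest modulus among the singular points: 5/2.


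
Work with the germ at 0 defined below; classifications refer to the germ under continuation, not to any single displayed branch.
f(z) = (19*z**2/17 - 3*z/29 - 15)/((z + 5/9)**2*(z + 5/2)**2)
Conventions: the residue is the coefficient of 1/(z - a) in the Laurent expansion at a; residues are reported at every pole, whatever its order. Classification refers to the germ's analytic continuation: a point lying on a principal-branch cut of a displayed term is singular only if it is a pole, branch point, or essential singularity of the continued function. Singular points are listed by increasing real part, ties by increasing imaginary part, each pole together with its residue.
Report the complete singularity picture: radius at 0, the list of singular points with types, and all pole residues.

Denominator factor (z + 5/2)^2: pole of order 2 at -5/2, modulus 5/2.
Denominator factor (z + 5/9)^2: pole of order 2 at -5/9, modulus 5/9.
The radius of convergence is the smallest modulus among the singular points: 5/9.
At the order-2 pole -5/2 set g(z) = (z - (-5/2))^2*f(z) = (19*z**2/17 - 3*z/29 - 15)/(z + 5/9)**2.
Order-2 pole: residue = g'(a); g'(-5/2) = -2183436/603925, so the residue is -2183436/603925.
At the order-2 pole -5/9 set g(z) = (z - (-5/9))^2*f(z) = (19*z**2/17 - 3*z/29 - 15)/(z + 5/2)**2.
Order-2 pole: residue = g'(a); g'(-5/9) = 2183436/603925, so the residue is 2183436/603925.
List the singular points by increasing real part (a conjugate pair: the negative imaginary part first).

Radius of convergence at 0: 5/9.
At -5/2: a pole of order 2; residue -2183436/603925.
At -5/9: a pole of order 2; residue 2183436/603925.


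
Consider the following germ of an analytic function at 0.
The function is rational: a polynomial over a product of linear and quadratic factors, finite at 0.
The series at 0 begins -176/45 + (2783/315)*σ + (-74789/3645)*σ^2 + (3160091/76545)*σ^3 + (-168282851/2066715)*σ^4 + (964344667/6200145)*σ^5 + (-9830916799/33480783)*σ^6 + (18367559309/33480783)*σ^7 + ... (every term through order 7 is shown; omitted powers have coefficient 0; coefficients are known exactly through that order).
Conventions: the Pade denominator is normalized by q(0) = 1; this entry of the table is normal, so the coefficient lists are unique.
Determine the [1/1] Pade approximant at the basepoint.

The Pade approximant has numerator coefficients [-176/45, -145687/586845]; denominator coefficients [1, 47593/20493].

Taylor coefficients needed (read off): a_0 = -176/45, a_1 = 2783/315, a_2 = -74789/3645.
Write the denominator as Q(σ) = 1 + q1*σ. Requiring Q*f - P = O(σ^3) with deg P <= 1 kills the coefficients of σ^2..σ^2 in Q*f:
  σ^2: a_2 + q1*a_1 = 0, i.e. -74789/3645 + (2783/315)*q1 = 0.
Solving this linear system: q1 = 47593/20493.
The numerator is Q*f truncated at degree 1: P0 = a_0 = -176/45; P1 = a_1 + q1*a_0 = -145687/586845.


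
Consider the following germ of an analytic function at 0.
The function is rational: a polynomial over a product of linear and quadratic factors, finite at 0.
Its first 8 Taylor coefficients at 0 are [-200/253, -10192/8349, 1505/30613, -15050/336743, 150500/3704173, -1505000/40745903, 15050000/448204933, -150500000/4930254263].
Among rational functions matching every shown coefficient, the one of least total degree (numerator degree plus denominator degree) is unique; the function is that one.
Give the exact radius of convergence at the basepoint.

No rational of total degree below 3 reproduces all 8 coefficients; solving the [2/1] Pade equations on them gives f(μ) = (-7*μ**2/6 - 32*μ/15 - 20/23)/(μ + 11/10), whose expansion matches every shown term.
Denominator factor (μ + 11/10): pole of order 1 at -11/10, modulus 11/10.
The radius of convergence is the smallest modulus among the singular points: 11/10.

The radius of convergence is 11/10.


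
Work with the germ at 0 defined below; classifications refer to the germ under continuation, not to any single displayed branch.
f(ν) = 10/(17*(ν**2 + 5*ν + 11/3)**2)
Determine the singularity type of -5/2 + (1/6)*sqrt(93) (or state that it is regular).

The denominator factor ν**2 + 5*ν + 11/3 vanishes at -5/2 + (1/6)*sqrt(93) and appears to the power 2; the numerator there equals 10/17, nonzero, and no other factor vanishes.
Hence a pole whose order is the multiplicity, 2.

The point is a pole of order 2.


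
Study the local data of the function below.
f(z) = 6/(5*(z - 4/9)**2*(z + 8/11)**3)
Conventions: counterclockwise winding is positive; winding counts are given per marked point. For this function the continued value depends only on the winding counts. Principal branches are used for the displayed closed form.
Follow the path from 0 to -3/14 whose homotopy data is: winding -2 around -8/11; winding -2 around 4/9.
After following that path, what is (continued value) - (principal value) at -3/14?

The function is rational, hence single-valued: continuing it around any pole returns the same value, so the difference is 0.

Continued minus principal equals 0.


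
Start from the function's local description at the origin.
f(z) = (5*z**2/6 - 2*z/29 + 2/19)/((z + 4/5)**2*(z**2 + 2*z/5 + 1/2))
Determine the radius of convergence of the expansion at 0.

The radius of convergence is (1/2)*sqrt(2).

Denominator factor (z**2 + 2*z/5 + 1/2): discriminant -46/25, complex-conjugate roots (-1/5) + ((1/10)*sqrt(46))*i and (-1/5) - ((1/10)*sqrt(46))*i; poles of order 1, moduli (1/2)*sqrt(2) and (1/2)*sqrt(2).
Denominator factor (z + 4/5)^2: pole of order 2 at -4/5, modulus 4/5.
The radius of convergence is the smallest modulus among the singular points: (1/2)*sqrt(2).


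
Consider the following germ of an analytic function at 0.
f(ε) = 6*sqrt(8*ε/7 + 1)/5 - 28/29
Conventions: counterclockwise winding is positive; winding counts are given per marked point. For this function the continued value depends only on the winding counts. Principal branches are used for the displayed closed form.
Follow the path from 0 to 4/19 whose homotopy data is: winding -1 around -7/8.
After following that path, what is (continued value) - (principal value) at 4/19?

Continued minus principal equals -(12/665)*sqrt(21945).


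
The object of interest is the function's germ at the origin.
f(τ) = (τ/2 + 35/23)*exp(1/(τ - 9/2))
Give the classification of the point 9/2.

The exponent 1/(τ - (9/2)) has a pole at 9/2, so exp(1/(τ - (9/2))) takes every nonzero value near it: an essential singularity (not a pole of any order).

The point is an essential singularity.


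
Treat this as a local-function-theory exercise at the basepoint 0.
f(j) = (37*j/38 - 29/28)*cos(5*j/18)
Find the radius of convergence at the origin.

The factor cos(5*j/18) is entire and contributes no finite singular point.
The polynomial part has no poles.
No finite singular points: the Taylor series at 0 converges everywhere.

The radius of convergence is infinite.


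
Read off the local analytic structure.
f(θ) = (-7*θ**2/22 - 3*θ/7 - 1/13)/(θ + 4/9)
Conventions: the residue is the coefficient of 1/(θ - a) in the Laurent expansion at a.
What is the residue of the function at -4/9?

At the order-1 pole -4/9 set g(θ) = (θ - (-4/9))*f(θ) = -7*θ**2/22 - 3*θ/7 - 1/13.
Simple pole: residue = g(a) at a = -4/9, which is 4111/81081.

The residue is 4111/81081.


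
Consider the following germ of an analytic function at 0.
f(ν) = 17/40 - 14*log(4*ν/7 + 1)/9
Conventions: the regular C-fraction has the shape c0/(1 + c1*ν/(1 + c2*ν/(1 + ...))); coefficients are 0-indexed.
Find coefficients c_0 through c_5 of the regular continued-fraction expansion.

The regular C-fraction coefficients are [17/40, 320/153, -1934/1071, -102/6769, 2036/6769, 3868/53445].

Taylor coefficients (expand at 0): a_0 = 17/40, a_1 = -8/9, a_2 = 16/63, a_3 = -128/1323, a_4 = 128/3087, a_5 = -2048/108045.
c0 = a_0 = 17/40. Peel one level at a time: if S = 1 + c*ν/S' with S'(0) = 1, then c is the ν-coefficient of S and S' = c*ν/(S - 1).
S_1 = c0/f = 1 + (320/153)*ν + (618880/163863)*ν^2 + ...; c1 = 320/153.
S_2 = c1*ν/(S_1 - 1) = 1 + (-1934/1071)*ν + (-4/147)*ν^2 + ...; c2 = -1934/1071.
S_3 = c2*ν/(S_2 - 1) = 1 + (-102/6769)*ν + (207672/45819361)*ν^2 + ...; c3 = -102/6769.
S_4 = c3*ν/(S_3 - 1) = 1 + (2036/6769)*ν + (-16/735)*ν^2 + ...; c4 = 2036/6769.
S_5 = c4*ν/(S_4 - 1) = 1 + (3868/53445)*ν + ...; c5 = 3868/53445.


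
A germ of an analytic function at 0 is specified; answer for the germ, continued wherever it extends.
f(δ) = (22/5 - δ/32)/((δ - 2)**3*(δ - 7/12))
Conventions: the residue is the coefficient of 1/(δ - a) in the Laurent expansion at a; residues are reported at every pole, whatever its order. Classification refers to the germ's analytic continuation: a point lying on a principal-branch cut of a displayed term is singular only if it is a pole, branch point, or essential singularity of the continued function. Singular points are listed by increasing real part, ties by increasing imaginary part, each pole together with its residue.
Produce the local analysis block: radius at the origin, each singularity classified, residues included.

Radius of convergence at 0: 7/12.
At 7/12: a pole of order 1; residue -75717/49130.
At 2: a pole of order 3; residue 75717/49130.

Denominator factor (δ - 2)^3: pole of order 3 at 2, modulus 2.
Denominator factor (δ - 7/12): pole of order 1 at 7/12, modulus 7/12.
The radius of convergence is the smallest modulus among the singular points: 7/12.
At the order-1 pole 7/12 set g(δ) = (δ - (7/12))*f(δ) = (22/5 - δ/32)/(δ - 2)**3.
Simple pole: residue = g(a) at a = 7/12, which is -75717/49130.
At the order-3 pole 2 set g(δ) = (δ - (2))^3*f(δ) = (22/5 - δ/32)/(δ - 7/12).
Order-3 pole: residue = g''(a)/2; g''(2) = 75717/24565, so the residue is 75717/49130.
List the singular points by increasing real part (a conjugate pair: the negative imaginary part first).


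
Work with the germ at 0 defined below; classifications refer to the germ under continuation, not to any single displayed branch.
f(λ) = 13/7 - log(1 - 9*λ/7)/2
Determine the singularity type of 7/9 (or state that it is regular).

The term (-1/2)*log(1 - λ/(7/9)) has argument 1 - 7/9/(7/9) = 0 at 7/9: a logarithmic (infinitely-sheeted) branch point; the remaining terms are analytic or single-valued there.

The point is a logarithmic branch point.


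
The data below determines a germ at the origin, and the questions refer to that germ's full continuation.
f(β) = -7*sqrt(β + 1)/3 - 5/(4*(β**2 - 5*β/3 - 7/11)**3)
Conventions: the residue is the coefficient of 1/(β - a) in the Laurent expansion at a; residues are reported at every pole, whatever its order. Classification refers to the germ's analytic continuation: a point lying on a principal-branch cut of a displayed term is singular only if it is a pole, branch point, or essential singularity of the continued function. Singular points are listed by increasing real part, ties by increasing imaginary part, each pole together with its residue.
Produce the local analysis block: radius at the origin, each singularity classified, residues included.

Radius of convergence at 0: -5/6 + (1/66)*sqrt(5797).
At -1: an algebraic (square-root) branch point.
At 5/6 - (1/66)*sqrt(5797): a pole of order 3; residue (441045/292726366)*sqrt(5797).
At 5/6 + (1/66)*sqrt(5797): a pole of order 3; residue -(441045/292726366)*sqrt(5797).

Denominator factor (β**2 - 5*β/3 - 7/11)^3: discriminant 527/99, real irrational roots 5/6 + (1/66)*sqrt(5797) and 5/6 - (1/66)*sqrt(5797); poles of order 3, moduli 5/6 + (1/66)*sqrt(5797) and -5/6 + (1/66)*sqrt(5797).
Branch term (-7/3)*sqrt(1 - β/(-1)): its argument vanishes at β = -1, a square-root branch point, modulus 1.
The radius of convergence is the smallest modulus among the singular points: -5/6 + (1/66)*sqrt(5797).
The branch term is analytic at 5/6 - (1/66)*sqrt(5797) and contributes nothing to the residue; only the rational part matters.
The factor β**2 - 5*β/3 - 7/11 splits as (β - a)(β - a') with a = 5/6 - (1/66)*sqrt(5797), a' = 5/6 + (1/66)*sqrt(5797). At the order-3 pole a set g(β) = (β - a)^3*(rational part) = [-5/4] / (β - a')^3.
Order-3 pole: residue = g''(a)/2; g''(5/6 - (1/66)*sqrt(5797)) = (441045/146363183)*sqrt(5797), so the residue is (441045/292726366)*sqrt(5797).
The branch term is analytic at 5/6 + (1/66)*sqrt(5797) and contributes nothing to the residue; only the rational part matters.
The factor β**2 - 5*β/3 - 7/11 splits as (β - a)(β - a') with a = 5/6 + (1/66)*sqrt(5797), a' = 5/6 - (1/66)*sqrt(5797). At the order-3 pole a set g(β) = (β - a)^3*(rational part) = [-5/4] / (β - a')^3.
Order-3 pole: residue = g''(a)/2; g''(5/6 + (1/66)*sqrt(5797)) = -(441045/146363183)*sqrt(5797), so the residue is -(441045/292726366)*sqrt(5797).
List the singular points by increasing real part (a conjugate pair: the negative imaginary part first).


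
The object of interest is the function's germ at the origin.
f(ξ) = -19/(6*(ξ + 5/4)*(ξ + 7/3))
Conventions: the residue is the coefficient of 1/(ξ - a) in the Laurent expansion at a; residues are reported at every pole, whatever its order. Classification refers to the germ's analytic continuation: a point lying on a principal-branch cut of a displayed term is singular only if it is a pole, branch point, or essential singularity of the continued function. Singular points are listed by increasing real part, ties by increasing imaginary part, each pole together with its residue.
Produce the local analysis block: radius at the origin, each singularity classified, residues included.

Denominator factor (ξ + 5/4): pole of order 1 at -5/4, modulus 5/4.
Denominator factor (ξ + 7/3): pole of order 1 at -7/3, modulus 7/3.
The radius of convergence is the smallest modulus among the singular points: 5/4.
At the order-1 pole -7/3 set g(ξ) = (ξ - (-7/3))*f(ξ) = -19/(6*(ξ + 5/4)).
Simple pole: residue = g(a) at a = -7/3, which is 38/13.
At the order-1 pole -5/4 set g(ξ) = (ξ - (-5/4))*f(ξ) = -19/(6*(ξ + 7/3)).
Simple pole: residue = g(a) at a = -5/4, which is -38/13.
List the singular points by increasing real part (a conjugate pair: the negative imaginary part first).

Radius of convergence at 0: 5/4.
At -7/3: a pole of order 1; residue 38/13.
At -5/4: a pole of order 1; residue -38/13.


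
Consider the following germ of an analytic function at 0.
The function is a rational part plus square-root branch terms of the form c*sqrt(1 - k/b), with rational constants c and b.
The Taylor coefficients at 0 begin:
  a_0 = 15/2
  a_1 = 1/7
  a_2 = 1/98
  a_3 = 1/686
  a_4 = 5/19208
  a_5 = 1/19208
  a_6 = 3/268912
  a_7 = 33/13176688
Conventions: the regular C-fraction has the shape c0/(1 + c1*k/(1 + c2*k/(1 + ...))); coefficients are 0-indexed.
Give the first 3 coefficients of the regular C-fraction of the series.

The regular C-fraction coefficients are [15/2, -2/105, -11/210].

Taylor coefficients (read off): a_0 = 15/2, a_1 = 1/7, a_2 = 1/98.
c0 = a_0 = 15/2. Peel one level at a time: if S = 1 + c*k/S' with S'(0) = 1, then c is the k-coefficient of S and S' = c*k/(S - 1).
S_1 = c0/f = 1 + (-2/105)*k + (-11/11025)*k^2 + ...; c1 = -2/105.
S_2 = c1*k/(S_1 - 1) = 1 + (-11/210)*k + ...; c2 = -11/210.


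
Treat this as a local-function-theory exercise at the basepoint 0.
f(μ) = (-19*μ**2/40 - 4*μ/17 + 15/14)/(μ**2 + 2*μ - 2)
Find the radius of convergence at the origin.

The radius of convergence is -1 + sqrt(3).

Denominator factor (μ**2 + 2*μ - 2): discriminant 12, real irrational roots -1 + sqrt(3) and -1 - sqrt(3); poles of order 1, moduli -1 + sqrt(3) and 1 + sqrt(3).
The radius of convergence is the smallest modulus among the singular points: -1 + sqrt(3).


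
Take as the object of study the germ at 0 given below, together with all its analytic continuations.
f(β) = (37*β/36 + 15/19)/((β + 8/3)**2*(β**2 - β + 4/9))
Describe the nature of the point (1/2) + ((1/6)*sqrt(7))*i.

The point is a pole of order 1.

The denominator factor β**2 - β + 4/9 vanishes at (1/2) + ((1/6)*sqrt(7))*i and appears to the power 1; the numerator there equals (1783/1368) + ((37/216)*sqrt(7))*i, nonzero, and no other factor vanishes.
Hence a pole whose order is the multiplicity, 1.


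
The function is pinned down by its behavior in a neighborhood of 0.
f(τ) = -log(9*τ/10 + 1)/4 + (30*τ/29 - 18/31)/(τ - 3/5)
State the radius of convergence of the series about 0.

Denominator factor (τ - 3/5): pole of order 1 at 3/5, modulus 3/5.
Branch term (-1/4)*log(1 - τ/(-10/9)): its argument vanishes at τ = -10/9, a logarithmic branch point, modulus 10/9.
The radius of convergence is the smallest modulus among the singular points: 3/5.

The radius of convergence is 3/5.


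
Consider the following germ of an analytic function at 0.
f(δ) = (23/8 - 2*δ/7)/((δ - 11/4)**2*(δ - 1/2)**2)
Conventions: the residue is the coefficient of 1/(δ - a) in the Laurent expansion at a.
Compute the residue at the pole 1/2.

At the order-2 pole 1/2 set g(δ) = (δ - (1/2))^2*f(δ) = (23/8 - 2*δ/7)/(δ - 11/4)**2.
Order-2 pole: residue = g'(a); g'(1/2) = 80/189, so the residue is 80/189.

The residue is 80/189.


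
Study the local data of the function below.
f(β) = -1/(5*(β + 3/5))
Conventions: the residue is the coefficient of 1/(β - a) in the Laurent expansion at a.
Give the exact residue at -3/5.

The residue is -1/5.

At the order-1 pole -3/5 set g(β) = (β - (-3/5))*f(β) = -1/5.
Simple pole: residue = g(a) at a = -3/5, which is -1/5.


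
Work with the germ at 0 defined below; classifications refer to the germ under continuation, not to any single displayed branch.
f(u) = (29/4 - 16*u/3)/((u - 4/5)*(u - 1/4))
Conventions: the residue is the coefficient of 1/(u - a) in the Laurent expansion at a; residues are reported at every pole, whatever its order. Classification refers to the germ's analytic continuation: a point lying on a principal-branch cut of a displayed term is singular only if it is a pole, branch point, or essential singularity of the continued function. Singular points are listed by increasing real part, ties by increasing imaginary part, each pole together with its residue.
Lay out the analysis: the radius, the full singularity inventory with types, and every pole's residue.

Denominator factor (u - 4/5): pole of order 1 at 4/5, modulus 4/5.
Denominator factor (u - 1/4): pole of order 1 at 1/4, modulus 1/4.
The radius of convergence is the smallest modulus among the singular points: 1/4.
At the order-1 pole 1/4 set g(u) = (u - (1/4))*f(u) = (29/4 - 16*u/3)/(u - 4/5).
Simple pole: residue = g(a) at a = 1/4, which is -355/33.
At the order-1 pole 4/5 set g(u) = (u - (4/5))*f(u) = (29/4 - 16*u/3)/(u - 1/4).
Simple pole: residue = g(a) at a = 4/5, which is 179/33.
List the singular points by increasing real part (a conjugate pair: the negative imaginary part first).

Radius of convergence at 0: 1/4.
At 1/4: a pole of order 1; residue -355/33.
At 4/5: a pole of order 1; residue 179/33.


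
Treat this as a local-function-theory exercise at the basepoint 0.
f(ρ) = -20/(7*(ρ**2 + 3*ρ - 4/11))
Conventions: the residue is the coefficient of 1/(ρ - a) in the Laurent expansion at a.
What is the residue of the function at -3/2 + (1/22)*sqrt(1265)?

The factor ρ**2 + 3*ρ - 4/11 splits as (ρ - a)(ρ - a') with a = -3/2 + (1/22)*sqrt(1265), a' = -3/2 - (1/22)*sqrt(1265). At the order-1 pole a set g(ρ) = (ρ - a)*f(ρ) = [-20/7] / (ρ - a').
Simple pole: residue = g(a) at a = -3/2 + (1/22)*sqrt(1265), which is -(4/161)*sqrt(1265).

The residue is -(4/161)*sqrt(1265).


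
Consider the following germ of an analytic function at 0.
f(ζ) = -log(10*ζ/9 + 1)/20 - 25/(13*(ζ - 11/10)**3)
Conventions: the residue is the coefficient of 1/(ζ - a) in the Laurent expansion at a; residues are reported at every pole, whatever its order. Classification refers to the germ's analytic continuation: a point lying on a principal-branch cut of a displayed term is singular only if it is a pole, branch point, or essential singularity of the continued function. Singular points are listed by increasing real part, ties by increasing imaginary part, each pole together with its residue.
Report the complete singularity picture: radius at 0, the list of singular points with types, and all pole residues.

Radius of convergence at 0: 9/10.
At -9/10: a logarithmic branch point.
At 11/10: a pole of order 3; residue 0.

Denominator factor (ζ - 11/10)^3: pole of order 3 at 11/10, modulus 11/10.
Branch term (-1/20)*log(1 - ζ/(-9/10)): its argument vanishes at ζ = -9/10, a logarithmic branch point, modulus 9/10.
The radius of convergence is the smallest modulus among the singular points: 9/10.
The branch term is analytic at 11/10 and contributes nothing to the residue; only the rational part matters.
At the order-3 pole 11/10 set g(ζ) = (ζ - (11/10))^3*(rational part) = -25/13.
Order-3 pole: residue = g''(a)/2; g''(11/10) = 0, so the residue is 0.
List the singular points by increasing real part (a conjugate pair: the negative imaginary part first).


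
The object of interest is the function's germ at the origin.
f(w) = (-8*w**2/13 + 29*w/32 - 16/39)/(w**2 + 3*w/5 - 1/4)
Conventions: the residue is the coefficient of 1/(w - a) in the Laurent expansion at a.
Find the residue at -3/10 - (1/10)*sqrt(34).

The factor w**2 + 3*w/5 - 1/4 splits as (w - a)(w - a') with a = -3/10 - (1/10)*sqrt(34), a' = -3/10 + (1/10)*sqrt(34). At the order-1 pole a set g(w) = (w - a)*f(w) = [-8*w**2/13 + 29*w/32 - 16/39] / (w - a').
Simple pole: residue = g(a) at a = -3/10 - (1/10)*sqrt(34), which is 2653/4160 + (59077/424320)*sqrt(34).

The residue is 2653/4160 + (59077/424320)*sqrt(34).
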